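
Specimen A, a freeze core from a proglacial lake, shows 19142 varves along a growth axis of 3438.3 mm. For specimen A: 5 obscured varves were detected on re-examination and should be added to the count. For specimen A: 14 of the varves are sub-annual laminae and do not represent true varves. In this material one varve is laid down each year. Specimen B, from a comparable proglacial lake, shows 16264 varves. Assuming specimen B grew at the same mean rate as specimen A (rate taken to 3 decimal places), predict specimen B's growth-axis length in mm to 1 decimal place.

Specimen A: correcting the raw count gives 19142 − 14 + 5 = 19133 true varves.
A: Extension rate ≈ 3438.3 / 19133 = 0.180 mm per year.
For B, 0.180 mm/year × 16264 years = 2927.5 mm.

2927.5 mm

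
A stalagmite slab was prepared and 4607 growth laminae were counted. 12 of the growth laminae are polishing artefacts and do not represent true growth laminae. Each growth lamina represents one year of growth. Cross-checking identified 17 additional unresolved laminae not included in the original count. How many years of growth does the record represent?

4612 years

After corrections the count is 4607 − 12 + 17 = 4612 growth laminae.
At one growth lamina per year, that is 4612 years.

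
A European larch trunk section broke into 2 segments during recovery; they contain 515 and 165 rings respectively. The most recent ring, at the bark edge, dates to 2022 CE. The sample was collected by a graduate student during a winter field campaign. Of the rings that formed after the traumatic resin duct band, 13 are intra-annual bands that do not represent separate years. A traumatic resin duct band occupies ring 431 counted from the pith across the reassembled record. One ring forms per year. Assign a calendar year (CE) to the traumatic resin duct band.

Total rings = 515 + 165 = 680.
The traumatic resin duct band sits at ring 431 from the pith, so 680 − 431 = 249 rings formed after it.
Removing the 13 false rings leaves 249 − 13 = 236 true rings beyond the traumatic resin duct band.
2022 − 236 = 1786 CE.

1786 CE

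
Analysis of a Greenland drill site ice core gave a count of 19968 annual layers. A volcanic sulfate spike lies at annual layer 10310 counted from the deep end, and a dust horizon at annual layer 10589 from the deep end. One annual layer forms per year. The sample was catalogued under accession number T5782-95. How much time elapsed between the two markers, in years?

279 years

Separation: 10589 − 10310 = 279 annual layers.
One annual layer per year makes the interval 279 years.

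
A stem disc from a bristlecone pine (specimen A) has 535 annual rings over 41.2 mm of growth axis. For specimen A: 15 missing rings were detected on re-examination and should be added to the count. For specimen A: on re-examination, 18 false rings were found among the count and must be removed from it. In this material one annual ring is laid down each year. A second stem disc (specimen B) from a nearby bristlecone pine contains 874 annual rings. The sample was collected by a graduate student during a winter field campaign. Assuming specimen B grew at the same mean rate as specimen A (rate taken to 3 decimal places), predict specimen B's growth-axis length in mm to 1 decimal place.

67.3 mm

Specimen A: after corrections the count is 535 − 18 + 15 = 532 annual rings.
A: 41.2 mm over 532 years gives 41.2 / 532 ≈ 0.077 mm/year.
B's length ≈ 0.077 × 874 = 67.3 mm.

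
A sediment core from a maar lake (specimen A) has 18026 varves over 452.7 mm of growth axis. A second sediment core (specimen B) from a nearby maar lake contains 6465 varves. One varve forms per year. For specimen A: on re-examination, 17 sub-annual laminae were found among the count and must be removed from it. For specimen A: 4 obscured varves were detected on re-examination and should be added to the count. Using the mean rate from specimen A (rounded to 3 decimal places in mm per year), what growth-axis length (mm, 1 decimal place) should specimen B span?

161.6 mm

Specimen A: after corrections the count is 18026 − 17 + 4 = 18013 varves.
A: 452.7 mm over 18013 years gives 452.7 / 18013 ≈ 0.025 mm/year.
For B, 0.025 mm/year × 6465 years = 161.6 mm.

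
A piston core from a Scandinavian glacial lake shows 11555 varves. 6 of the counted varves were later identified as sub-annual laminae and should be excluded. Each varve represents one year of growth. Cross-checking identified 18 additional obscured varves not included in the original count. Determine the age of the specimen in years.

Correcting the raw count gives 11555 − 6 + 18 = 11567 true varves.
At one varve per year, that is 11567 years.

11567 years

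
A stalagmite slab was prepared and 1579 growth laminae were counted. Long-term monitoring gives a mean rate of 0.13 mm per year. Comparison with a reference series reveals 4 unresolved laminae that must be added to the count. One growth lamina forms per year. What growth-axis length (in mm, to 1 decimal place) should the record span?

205.8 mm

After corrections the count is 1579 + 4 = 1583 growth laminae.
1583 years at 0.13 mm/year gives 0.13 × 1583 = 205.8 mm.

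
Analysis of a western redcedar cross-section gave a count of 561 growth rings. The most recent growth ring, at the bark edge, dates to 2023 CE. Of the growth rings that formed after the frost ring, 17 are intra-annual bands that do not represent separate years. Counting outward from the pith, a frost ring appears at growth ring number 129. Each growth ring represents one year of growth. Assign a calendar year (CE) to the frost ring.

Between growth ring 129 and the bark edge there are 561 − 129 = 432 growth rings.
Excluding 17 false growth rings: 432 − 17 = 415.
The growth ring at the bark edge is 2023 CE, so the frost ring dates to 2023 − 415 = 1608 CE.

1608 CE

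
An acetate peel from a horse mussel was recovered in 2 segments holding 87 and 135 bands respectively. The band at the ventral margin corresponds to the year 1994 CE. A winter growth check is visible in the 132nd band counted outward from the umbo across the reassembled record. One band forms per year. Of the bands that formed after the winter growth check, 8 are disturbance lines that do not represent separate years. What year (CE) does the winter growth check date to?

Total bands = 87 + 135 = 222.
Between band 132 and the ventral margin there are 222 − 132 = 90 bands.
Excluding 8 false bands: 90 − 8 = 82.
1994 − 82 = 1912 CE.

1912 CE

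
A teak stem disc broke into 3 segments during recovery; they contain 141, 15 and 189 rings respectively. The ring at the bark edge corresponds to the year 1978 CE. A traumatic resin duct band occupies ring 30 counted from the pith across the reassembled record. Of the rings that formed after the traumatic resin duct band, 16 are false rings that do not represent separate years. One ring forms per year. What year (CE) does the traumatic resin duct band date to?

Total rings = 141 + 15 + 189 = 345.
Between ring 30 and the bark edge there are 345 − 30 = 315 rings.
315 − 16 false = 299 true rings after the traumatic resin duct band.
Counting back 299 years from 1978 CE places the traumatic resin duct band in 1978 − 299 = 1679 CE.

1679 CE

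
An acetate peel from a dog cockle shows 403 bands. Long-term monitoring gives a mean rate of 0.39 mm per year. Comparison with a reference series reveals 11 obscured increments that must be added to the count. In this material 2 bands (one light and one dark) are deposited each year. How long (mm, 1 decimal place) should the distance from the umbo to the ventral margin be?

80.7 mm

After corrections the count is 403 + 11 = 414 bands.
414 bands at 2 per year is 414 / 2 = 207 years.
Length ≈ 0.39 × 207 = 80.7 mm.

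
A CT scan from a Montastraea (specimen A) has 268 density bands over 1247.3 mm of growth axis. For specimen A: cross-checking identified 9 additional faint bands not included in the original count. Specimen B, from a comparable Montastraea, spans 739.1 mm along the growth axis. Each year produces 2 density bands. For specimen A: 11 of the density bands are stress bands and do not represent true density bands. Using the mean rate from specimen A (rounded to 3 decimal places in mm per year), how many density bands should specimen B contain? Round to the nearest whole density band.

158 density bands

Specimen A: after corrections the count is 268 − 11 + 9 = 266 density bands.
Specimen A: dividing by 2 density bands per year: 266 / 2 = 133 years.
A: Extension rate ≈ 1247.3 / 133 = 9.378 mm/year.
B spans 739.1 / 9.378 = 78.81 years; at 2 density bands per year that is 78.81 × 2 ≈ 158 density bands.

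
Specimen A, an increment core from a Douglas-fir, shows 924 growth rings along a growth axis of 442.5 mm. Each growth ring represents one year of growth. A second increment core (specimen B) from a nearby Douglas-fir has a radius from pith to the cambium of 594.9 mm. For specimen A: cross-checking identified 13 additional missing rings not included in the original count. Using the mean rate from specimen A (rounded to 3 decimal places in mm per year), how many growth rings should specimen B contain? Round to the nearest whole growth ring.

Specimen A: correcting the raw count gives 924 + 13 = 937 true growth rings.
A: Mean rate = 442.5 mm / 937 years ≈ 0.472 mm per year.
For B, 594.9 / 0.472 = 1260.38 years ≈ 1260 growth rings.

1260 growth rings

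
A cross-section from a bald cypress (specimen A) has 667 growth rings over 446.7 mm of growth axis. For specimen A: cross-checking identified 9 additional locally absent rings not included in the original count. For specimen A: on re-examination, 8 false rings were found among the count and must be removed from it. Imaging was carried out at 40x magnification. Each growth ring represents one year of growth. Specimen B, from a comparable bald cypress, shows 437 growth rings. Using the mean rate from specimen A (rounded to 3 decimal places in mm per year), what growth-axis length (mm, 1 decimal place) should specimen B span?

292.4 mm

Specimen A: correcting the raw count gives 667 − 8 + 9 = 668 true growth rings.
A: 446.7 mm over 668 years gives 446.7 / 668 ≈ 0.669 mm/year.
B's length ≈ 0.669 × 437 = 292.4 mm.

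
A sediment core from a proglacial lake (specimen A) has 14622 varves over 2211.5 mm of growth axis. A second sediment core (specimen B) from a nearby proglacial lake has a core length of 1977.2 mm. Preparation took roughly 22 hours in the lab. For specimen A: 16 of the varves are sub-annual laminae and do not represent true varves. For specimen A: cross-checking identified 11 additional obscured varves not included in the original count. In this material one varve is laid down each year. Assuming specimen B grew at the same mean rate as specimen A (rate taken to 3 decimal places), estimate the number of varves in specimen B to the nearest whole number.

13094 varves

Specimen A: adjusted count: 14622 − 16 + 11 = 14617 varves.
A: Extension rate ≈ 2211.5 / 14617 = 0.151 mm/year.
B spans 1977.2 / 0.151 = 13094.04 years ≈ 13094 varves.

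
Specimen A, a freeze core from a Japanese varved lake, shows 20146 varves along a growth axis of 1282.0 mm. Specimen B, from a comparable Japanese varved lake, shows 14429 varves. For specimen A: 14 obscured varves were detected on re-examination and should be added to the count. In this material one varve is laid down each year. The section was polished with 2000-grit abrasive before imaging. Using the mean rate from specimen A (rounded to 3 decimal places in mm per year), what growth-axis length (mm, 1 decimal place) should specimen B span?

Specimen A: after corrections the count is 20146 + 14 = 20160 varves.
A: 1282.0 mm over 20160 years gives 1282.0 / 20160 ≈ 0.064 mm/year.
For B, 0.064 mm/year × 14429 years = 923.5 mm.

923.5 mm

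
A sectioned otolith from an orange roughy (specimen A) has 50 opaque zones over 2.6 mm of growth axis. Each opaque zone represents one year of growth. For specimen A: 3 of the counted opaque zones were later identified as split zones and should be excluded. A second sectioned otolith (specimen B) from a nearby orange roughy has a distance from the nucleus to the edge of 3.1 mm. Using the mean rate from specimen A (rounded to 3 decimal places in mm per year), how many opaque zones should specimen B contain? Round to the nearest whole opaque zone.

Specimen A: after corrections the count is 50 − 3 = 47 opaque zones.
A: 2.6 mm over 47 years gives 2.6 / 47 ≈ 0.055 mm/year.
B spans 3.1 / 0.055 = 56.36 years ≈ 56 opaque zones.

56 opaque zones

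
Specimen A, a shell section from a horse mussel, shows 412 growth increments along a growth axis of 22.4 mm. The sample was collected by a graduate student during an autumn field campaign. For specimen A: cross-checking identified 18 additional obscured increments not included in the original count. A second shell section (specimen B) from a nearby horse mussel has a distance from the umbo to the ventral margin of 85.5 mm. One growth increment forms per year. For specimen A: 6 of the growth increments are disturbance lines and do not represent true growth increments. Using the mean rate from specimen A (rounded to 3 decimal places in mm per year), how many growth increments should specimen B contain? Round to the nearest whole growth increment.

1613 growth increments

Specimen A: after corrections the count is 412 − 6 + 18 = 424 growth increments.
A: 22.4 mm over 424 years gives 22.4 / 424 ≈ 0.053 mm/yr.
Specimen B: 85.5 mm / 0.053 mm per year = 1613.21 years ≈ 1613 growth increments.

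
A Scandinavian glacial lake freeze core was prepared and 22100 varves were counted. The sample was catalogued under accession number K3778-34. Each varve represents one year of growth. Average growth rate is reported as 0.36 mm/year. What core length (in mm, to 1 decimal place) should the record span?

22100 years of growth are recorded.
Predicted length = 0.36 mm/year × 22100 years = 7956.0 mm.

7956.0 mm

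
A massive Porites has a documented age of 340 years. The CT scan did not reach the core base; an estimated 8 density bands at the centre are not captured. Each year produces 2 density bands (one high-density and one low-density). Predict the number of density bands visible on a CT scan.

With 2 density bands per year, 340 years would produce 340 × 2 = 680 density bands.
Less the 8 uncaptured density bands: 680 − 8 = 672.

672 density bands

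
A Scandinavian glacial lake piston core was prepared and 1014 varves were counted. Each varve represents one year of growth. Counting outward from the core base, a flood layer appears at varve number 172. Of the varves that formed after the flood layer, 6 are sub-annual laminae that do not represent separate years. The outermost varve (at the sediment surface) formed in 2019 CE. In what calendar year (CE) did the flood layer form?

1183 CE

1014 − 172 = 842 varves lie beyond the flood layer toward the sediment surface.
Removing the 6 false varves leaves 842 − 6 = 836 true varves beyond the flood layer.
Counting back 836 years from 2019 CE places the flood layer in 2019 − 836 = 1183 CE.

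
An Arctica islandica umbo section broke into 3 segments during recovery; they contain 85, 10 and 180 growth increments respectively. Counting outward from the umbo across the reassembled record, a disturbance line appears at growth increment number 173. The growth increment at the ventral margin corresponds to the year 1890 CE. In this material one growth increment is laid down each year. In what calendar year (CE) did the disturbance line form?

Total growth increments = 85 + 10 + 180 = 275.
The disturbance line sits at growth increment 173 from the umbo, so 275 − 173 = 102 growth increments formed after it.
The growth increment at the ventral margin is 1890 CE, so the disturbance line dates to 1890 − 102 = 1788 CE.

1788 CE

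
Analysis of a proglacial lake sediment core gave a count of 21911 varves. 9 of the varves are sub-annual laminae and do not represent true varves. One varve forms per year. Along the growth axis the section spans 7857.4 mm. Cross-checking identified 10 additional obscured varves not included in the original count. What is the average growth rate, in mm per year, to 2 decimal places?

0.36 mm per year

Correcting the raw count gives 21911 − 9 + 10 = 21912 true varves.
Mean rate = 7857.4 mm / 21912 years ≈ 0.36 mm per year.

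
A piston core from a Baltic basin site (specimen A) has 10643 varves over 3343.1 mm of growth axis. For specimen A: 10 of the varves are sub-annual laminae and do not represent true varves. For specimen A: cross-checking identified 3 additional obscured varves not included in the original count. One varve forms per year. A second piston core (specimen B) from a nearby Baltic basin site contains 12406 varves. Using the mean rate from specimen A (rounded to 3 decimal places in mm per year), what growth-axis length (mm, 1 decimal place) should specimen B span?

Specimen A: correcting the raw count gives 10643 − 10 + 3 = 10636 true varves.
A: Mean rate = 3343.1 mm / 10636 years ≈ 0.314 mm per year.
For B, 0.314 mm/year × 12406 years = 3895.5 mm.

3895.5 mm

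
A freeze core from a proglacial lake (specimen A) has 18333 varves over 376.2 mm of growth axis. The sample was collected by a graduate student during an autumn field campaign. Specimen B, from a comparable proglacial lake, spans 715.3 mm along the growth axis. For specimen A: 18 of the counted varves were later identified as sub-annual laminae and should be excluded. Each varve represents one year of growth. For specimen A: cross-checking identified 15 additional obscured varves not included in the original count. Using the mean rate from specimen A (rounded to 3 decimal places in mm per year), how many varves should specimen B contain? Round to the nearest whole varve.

34062 varves

Specimen A: true varve count = 18333 − 18 + 15 = 18330.
A: Mean rate = 376.2 mm / 18330 years ≈ 0.021 mm/yr.
For B, 715.3 / 0.021 = 34061.90 years ≈ 34062 varves.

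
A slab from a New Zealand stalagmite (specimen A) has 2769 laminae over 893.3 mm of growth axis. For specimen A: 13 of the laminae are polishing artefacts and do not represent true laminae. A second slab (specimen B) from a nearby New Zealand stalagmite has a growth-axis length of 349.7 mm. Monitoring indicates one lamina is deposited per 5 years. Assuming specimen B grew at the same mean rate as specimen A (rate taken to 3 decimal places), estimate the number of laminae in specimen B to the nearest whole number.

1076 laminae

Specimen A: adjusted count: 2769 − 13 = 2756 laminae.
Specimen A: multiplying by 5 years per lamina: 2756 × 5 = 13780 years.
A: 893.3 mm over 13780 years gives 893.3 / 13780 ≈ 0.065 mm/yr.
Specimen B: 349.7 mm / 0.065 mm per year = 5380.00 years; at 5 years per lamina that is 5380.00 / 5 ≈ 1076 laminae.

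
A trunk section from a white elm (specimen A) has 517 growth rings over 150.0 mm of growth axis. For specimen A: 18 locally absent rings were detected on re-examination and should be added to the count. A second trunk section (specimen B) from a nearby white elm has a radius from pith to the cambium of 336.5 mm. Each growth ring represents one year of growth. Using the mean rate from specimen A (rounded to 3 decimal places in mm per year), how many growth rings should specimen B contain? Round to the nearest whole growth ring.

1202 growth rings

Specimen A: true growth ring count = 517 + 18 = 535.
A: 150.0 mm over 535 years gives 150.0 / 535 ≈ 0.280 mm/year.
Specimen B: 336.5 mm / 0.280 mm per year = 1201.79 years ≈ 1202 growth rings.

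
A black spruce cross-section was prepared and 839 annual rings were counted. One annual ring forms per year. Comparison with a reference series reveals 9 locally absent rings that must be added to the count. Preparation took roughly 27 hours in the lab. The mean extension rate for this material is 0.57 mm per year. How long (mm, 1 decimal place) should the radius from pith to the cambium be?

483.4 mm

True annual ring count = 839 + 9 = 848.
Length ≈ 0.57 × 848 = 483.4 mm.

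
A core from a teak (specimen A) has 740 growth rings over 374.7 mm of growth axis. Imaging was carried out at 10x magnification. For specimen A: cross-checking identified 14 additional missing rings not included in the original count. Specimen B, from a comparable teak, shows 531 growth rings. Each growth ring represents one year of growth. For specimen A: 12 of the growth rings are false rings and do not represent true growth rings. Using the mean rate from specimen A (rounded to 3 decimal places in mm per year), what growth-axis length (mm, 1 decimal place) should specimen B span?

Specimen A: adjusted count: 740 − 12 + 14 = 742 growth rings.
A: Extension rate ≈ 374.7 / 742 = 0.505 mm/year.
For B, 0.505 mm/year × 531 years = 268.2 mm.

268.2 mm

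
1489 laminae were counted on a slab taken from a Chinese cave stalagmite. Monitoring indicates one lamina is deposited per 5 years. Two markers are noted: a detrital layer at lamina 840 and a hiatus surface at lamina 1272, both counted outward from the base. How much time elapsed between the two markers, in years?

1272 − 840 = 432 laminae lie between the two events.
432 laminae at 5 years each span 432 × 5 = 2160 years.

2160 years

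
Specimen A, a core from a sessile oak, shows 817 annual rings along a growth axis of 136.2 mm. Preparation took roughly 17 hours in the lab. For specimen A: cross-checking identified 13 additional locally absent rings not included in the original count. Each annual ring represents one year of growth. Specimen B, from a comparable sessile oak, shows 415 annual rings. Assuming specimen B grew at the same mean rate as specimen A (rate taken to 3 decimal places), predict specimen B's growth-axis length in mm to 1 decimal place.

Specimen A: true annual ring count = 817 + 13 = 830.
A: Extension rate ≈ 136.2 / 830 = 0.164 mm/yr.
Length of B = 0.164 × 415 = 68.1 mm.

68.1 mm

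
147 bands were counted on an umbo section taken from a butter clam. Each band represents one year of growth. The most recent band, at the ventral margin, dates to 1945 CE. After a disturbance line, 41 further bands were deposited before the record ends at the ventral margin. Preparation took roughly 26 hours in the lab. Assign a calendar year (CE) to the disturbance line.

1904 CE

41 bands post-date the disturbance line.
Counting back 41 years from 1945 CE places the disturbance line in 1945 − 41 = 1904 CE.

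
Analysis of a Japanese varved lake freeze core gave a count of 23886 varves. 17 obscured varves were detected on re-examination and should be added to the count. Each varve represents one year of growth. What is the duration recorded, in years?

After corrections the count is 23886 + 17 = 23903 varves.
One varve per year makes the duration 23903 years.

23903 years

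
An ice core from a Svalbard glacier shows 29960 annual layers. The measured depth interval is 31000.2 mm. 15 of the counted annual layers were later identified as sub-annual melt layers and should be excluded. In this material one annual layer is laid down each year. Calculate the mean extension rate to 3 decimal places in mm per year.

Adjusted count: 29960 − 15 = 29945 annual layers.
Extension rate ≈ 31000.2 / 29945 = 1.035 mm per year.

1.035 mm per year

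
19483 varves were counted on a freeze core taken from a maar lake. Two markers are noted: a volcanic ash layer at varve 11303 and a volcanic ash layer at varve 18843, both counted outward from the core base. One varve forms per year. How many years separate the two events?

Separation: 18843 − 11303 = 7540 varves.
That is 7540 years at one varve per year.

7540 years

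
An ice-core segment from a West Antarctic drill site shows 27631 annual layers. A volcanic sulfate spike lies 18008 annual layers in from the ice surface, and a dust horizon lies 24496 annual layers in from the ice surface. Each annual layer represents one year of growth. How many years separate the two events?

6488 yr

Separation: 24496 − 18008 = 6488 annual layers.
That is 6488 years at one annual layer per year.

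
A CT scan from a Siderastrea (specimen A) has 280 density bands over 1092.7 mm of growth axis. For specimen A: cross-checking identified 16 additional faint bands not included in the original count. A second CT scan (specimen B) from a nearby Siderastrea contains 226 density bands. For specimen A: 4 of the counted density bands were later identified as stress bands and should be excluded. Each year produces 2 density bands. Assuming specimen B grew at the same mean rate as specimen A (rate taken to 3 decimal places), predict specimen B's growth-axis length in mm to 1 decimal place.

845.7 mm

Specimen A: adjusted count: 280 − 4 + 16 = 292 density bands.
Specimen A: dividing by 2 density bands per year: 292 / 2 = 146 years.
A: Mean rate = 1092.7 mm / 146 years ≈ 7.484 mm/year.
Specimen B: with 2 density bands per year, 226 / 2 = 113 years. Length of B = 7.484 × 113 = 845.7 mm.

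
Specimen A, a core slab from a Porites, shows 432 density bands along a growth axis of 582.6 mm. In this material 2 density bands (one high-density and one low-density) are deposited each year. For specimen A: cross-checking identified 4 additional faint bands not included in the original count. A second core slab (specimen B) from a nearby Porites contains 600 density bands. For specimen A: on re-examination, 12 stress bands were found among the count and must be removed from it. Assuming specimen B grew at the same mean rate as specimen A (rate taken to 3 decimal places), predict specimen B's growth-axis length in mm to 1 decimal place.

824.4 mm

Specimen A: true density band count = 432 − 12 + 4 = 424.
Specimen A: with 2 density bands per year, 424 / 2 = 212 years.
A: 582.6 mm over 212 years gives 582.6 / 212 ≈ 2.748 mm/year.
Specimen B: with 2 density bands per year, 600 / 2 = 300 years. B's length ≈ 2.748 × 300 = 824.4 mm.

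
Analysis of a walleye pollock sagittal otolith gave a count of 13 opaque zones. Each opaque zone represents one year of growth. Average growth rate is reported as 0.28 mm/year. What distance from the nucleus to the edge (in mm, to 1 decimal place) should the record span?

3.6 mm

13 years of growth are recorded.
Length ≈ 0.28 × 13 = 3.6 mm.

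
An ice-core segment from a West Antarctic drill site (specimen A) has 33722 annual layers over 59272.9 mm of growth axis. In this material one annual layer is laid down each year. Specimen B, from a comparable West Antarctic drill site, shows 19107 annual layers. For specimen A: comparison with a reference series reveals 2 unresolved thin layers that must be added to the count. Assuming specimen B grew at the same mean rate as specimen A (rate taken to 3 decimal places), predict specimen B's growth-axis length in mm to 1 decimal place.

33590.1 mm

Specimen A: after corrections the count is 33722 + 2 = 33724 annual layers.
A: Extension rate ≈ 59272.9 / 33724 = 1.758 mm per year.
Length of B = 1.758 × 19107 = 33590.1 mm.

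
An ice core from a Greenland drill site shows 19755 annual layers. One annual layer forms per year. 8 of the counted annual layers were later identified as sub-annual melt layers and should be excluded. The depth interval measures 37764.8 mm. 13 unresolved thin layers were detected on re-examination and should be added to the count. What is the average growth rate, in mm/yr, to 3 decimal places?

1.911 mm/yr

After corrections the count is 19755 − 8 + 13 = 19760 annual layers.
37764.8 mm over 19760 years gives 37764.8 / 19760 ≈ 1.911 mm/yr.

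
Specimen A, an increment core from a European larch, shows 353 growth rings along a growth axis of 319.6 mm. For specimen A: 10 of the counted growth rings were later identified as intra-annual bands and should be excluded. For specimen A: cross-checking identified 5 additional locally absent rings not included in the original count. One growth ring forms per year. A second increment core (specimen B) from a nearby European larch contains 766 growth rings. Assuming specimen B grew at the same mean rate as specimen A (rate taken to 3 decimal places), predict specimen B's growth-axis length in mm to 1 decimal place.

703.2 mm

Specimen A: true growth ring count = 353 − 10 + 5 = 348.
A: Mean rate = 319.6 mm / 348 years ≈ 0.918 mm/year.
For B, 0.918 mm/year × 766 years = 703.2 mm.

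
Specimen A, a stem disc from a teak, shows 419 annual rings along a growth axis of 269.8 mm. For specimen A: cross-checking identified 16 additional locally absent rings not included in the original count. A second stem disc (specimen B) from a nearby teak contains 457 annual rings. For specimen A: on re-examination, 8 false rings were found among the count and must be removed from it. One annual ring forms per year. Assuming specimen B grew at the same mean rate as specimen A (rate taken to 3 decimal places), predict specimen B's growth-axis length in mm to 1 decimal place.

Specimen A: true annual ring count = 419 − 8 + 16 = 427.
A: 269.8 mm over 427 years gives 269.8 / 427 ≈ 0.632 mm/yr.
Length of B = 0.632 × 457 = 288.8 mm.

288.8 mm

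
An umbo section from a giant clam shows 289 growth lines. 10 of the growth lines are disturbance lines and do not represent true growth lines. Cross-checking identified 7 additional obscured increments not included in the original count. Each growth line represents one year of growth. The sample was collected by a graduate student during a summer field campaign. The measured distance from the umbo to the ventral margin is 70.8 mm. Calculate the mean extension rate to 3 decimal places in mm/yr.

Adjusted count: 289 − 10 + 7 = 286 growth lines.
Extension rate ≈ 70.8 / 286 = 0.248 mm/yr.

0.248 mm/yr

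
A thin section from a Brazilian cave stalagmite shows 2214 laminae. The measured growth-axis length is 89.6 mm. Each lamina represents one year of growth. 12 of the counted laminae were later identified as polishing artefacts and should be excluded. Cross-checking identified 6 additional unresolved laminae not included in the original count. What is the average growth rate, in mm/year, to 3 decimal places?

0.041 mm/year

Correcting the raw count gives 2214 − 12 + 6 = 2208 true laminae.
Extension rate ≈ 89.6 / 2208 = 0.041 mm/year.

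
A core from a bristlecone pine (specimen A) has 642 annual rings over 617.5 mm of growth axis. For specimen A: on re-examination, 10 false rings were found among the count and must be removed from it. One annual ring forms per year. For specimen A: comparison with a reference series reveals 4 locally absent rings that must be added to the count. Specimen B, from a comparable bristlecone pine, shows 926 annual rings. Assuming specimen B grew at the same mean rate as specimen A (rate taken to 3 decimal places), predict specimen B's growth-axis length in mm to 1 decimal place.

Specimen A: true annual ring count = 642 − 10 + 4 = 636.
A: Extension rate ≈ 617.5 / 636 = 0.971 mm per year.
For B, 0.971 mm/year × 926 years = 899.1 mm.

899.1 mm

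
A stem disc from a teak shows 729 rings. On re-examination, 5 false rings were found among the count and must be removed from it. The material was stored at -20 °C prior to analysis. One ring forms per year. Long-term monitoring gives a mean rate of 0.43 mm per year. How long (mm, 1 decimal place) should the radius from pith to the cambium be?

After corrections the count is 729 − 5 = 724 rings.
Length ≈ 0.43 × 724 = 311.3 mm.

311.3 mm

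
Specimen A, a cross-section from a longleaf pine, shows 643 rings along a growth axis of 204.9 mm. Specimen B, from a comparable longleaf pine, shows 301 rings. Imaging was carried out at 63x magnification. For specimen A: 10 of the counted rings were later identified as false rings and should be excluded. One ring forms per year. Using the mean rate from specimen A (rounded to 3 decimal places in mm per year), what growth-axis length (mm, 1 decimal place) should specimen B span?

Specimen A: after corrections the count is 643 − 10 = 633 rings.
A: 204.9 mm over 633 years gives 204.9 / 633 ≈ 0.324 mm/year.
Length of B = 0.324 × 301 = 97.5 mm.

97.5 mm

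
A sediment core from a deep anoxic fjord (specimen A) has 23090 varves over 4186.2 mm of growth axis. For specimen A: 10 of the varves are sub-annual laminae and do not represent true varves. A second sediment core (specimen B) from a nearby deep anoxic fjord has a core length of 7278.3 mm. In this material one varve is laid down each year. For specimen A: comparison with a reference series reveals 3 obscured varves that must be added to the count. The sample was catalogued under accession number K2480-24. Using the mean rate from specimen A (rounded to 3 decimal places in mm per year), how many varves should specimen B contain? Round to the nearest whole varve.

40212 varves

Specimen A: adjusted count: 23090 − 10 + 3 = 23083 varves.
A: Mean rate = 4186.2 mm / 23083 years ≈ 0.181 mm per year.
For B, 7278.3 / 0.181 = 40211.60 years ≈ 40212 varves.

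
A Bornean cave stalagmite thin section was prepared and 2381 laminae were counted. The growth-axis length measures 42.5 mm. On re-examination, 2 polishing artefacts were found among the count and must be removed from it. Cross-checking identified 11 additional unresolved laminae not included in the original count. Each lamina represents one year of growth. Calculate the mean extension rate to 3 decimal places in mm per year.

0.018 mm per year

After corrections the count is 2381 − 2 + 11 = 2390 laminae.
Extension rate ≈ 42.5 / 2390 = 0.018 mm per year.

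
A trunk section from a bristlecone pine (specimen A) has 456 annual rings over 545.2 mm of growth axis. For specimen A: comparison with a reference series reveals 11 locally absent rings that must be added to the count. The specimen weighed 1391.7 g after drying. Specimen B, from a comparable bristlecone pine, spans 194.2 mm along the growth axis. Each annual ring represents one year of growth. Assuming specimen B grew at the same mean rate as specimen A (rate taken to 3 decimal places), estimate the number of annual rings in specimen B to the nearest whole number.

Specimen A: after corrections the count is 456 + 11 = 467 annual rings.
A: 545.2 mm over 467 years gives 545.2 / 467 ≈ 1.167 mm per year.
Specimen B: 194.2 mm / 1.167 mm per year = 166.41 years ≈ 166 annual rings.

166 annual rings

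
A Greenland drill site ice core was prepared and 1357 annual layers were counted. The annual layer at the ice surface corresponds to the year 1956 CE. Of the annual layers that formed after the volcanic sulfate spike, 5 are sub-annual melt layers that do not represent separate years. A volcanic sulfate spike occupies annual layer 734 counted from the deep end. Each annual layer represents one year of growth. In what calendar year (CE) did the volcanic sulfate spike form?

1338 CE

Between annual layer 734 and the ice surface there are 1357 − 734 = 623 annual layers.
623 − 5 false = 618 true annual layers after the volcanic sulfate spike.
Counting back 618 years from 1956 CE places the volcanic sulfate spike in 1956 − 618 = 1338 CE.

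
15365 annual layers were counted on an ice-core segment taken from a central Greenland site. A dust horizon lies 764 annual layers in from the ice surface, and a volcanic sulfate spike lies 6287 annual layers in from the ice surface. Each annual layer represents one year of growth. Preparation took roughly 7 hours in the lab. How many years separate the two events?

The two markers are separated by 6287 − 764 = 5523 annual layers.
That is 5523 years at one annual layer per year.

5523 yr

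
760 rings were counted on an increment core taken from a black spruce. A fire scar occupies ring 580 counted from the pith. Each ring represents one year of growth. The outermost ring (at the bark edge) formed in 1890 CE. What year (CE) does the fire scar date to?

1710 CE

760 − 580 = 180 rings lie beyond the fire scar toward the bark edge.
The ring at the bark edge is 1890 CE, so the fire scar dates to 1890 − 180 = 1710 CE.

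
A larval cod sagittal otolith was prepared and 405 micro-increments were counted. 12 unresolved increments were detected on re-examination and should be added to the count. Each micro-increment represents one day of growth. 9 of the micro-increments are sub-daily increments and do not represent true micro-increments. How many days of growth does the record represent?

408 d

Correcting the raw count gives 405 − 9 + 12 = 408 true micro-increments.
One micro-increment per day makes the duration 408 days.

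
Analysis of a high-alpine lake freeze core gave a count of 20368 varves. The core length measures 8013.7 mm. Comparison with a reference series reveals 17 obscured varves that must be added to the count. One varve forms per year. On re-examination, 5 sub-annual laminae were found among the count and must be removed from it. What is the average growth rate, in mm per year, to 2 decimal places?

Correcting the raw count gives 20368 − 5 + 17 = 20380 true varves.
8013.7 mm over 20380 years gives 8013.7 / 20380 ≈ 0.39 mm per year.

0.39 mm per year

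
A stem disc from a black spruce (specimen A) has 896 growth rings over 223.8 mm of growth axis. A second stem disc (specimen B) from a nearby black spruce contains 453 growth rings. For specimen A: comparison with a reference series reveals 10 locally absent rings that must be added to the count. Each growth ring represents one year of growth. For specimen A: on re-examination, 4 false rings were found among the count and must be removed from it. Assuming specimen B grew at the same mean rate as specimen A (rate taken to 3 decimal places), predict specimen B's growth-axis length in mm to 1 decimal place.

112.3 mm

Specimen A: true growth ring count = 896 − 4 + 10 = 902.
A: Mean rate = 223.8 mm / 902 years ≈ 0.248 mm per year.
B's length ≈ 0.248 × 453 = 112.3 mm.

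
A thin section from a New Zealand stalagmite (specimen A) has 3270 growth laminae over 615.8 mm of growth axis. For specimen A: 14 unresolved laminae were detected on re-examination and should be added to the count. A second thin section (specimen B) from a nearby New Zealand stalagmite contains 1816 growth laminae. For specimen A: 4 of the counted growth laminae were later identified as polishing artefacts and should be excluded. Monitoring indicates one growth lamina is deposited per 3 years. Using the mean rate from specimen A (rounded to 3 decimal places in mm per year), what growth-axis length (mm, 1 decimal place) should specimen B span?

343.2 mm

Specimen A: after corrections the count is 3270 − 4 + 14 = 3280 growth laminae.
Specimen A: at 3 years per growth lamina, 3280 × 3 = 9840 years.
A: 615.8 mm over 9840 years gives 615.8 / 9840 ≈ 0.063 mm per year.
Specimen B: 1816 growth laminae at 3 years each span 1816 × 3 = 5448 years. For B, 0.063 mm/year × 5448 years = 343.2 mm.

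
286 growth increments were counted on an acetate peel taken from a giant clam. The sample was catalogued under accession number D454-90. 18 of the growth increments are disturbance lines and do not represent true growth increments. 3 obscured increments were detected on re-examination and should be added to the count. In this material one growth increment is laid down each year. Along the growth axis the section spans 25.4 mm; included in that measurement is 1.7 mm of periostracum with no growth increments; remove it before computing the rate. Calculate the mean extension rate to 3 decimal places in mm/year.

0.087 mm/year

True growth increment count = 286 − 18 + 3 = 271.
The growth record spans 25.4 − 1.7 = 23.7 mm.
Extension rate ≈ 23.7 / 271 = 0.087 mm/year.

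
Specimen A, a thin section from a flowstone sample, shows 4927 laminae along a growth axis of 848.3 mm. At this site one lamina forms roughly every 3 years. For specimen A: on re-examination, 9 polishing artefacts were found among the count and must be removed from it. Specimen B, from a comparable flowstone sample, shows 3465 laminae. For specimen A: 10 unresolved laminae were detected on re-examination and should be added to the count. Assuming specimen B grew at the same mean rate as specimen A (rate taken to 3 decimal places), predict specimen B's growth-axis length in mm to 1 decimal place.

Specimen A: adjusted count: 4927 − 9 + 10 = 4928 laminae.
Specimen A: at 3 years per lamina, 4928 × 3 = 14784 years.
A: Extension rate ≈ 848.3 / 14784 = 0.057 mm/year.
Specimen B: at 3 years per lamina, 3465 × 3 = 10395 years. Length of B = 0.057 × 10395 = 592.5 mm.

592.5 mm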